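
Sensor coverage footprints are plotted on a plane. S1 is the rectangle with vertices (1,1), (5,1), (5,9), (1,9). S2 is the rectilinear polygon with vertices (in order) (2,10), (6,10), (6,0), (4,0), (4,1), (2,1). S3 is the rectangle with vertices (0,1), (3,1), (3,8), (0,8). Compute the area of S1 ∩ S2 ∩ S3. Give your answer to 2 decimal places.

7.00

The intersection is the polygon with vertices (2,1), (2,8), (3,8), (3,1).
By the shoelace formula its area is 7.00.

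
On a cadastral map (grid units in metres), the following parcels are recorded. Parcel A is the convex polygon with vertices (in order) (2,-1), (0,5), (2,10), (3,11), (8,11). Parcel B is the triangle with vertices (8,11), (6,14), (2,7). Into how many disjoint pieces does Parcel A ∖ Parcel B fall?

Parcel A ∖ Parcel B is a single connected region.

1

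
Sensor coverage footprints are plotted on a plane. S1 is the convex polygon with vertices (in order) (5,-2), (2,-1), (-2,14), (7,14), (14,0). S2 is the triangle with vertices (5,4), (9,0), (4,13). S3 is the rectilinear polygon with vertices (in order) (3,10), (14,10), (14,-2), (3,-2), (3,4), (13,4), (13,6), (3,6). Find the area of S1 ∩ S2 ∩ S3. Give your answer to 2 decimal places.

10.39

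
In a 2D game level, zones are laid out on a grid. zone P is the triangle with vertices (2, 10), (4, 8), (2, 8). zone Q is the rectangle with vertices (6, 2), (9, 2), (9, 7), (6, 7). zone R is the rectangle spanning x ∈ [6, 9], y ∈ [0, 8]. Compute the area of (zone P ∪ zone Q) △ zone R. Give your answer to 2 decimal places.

11.00

|zone P ∪ zone Q| = 17.
|(zone P ∪ zone Q) ∩ zone R| = 15.
|(zone P ∪ zone Q) △ zone R| = 17 + 24 − 30 = 11.00.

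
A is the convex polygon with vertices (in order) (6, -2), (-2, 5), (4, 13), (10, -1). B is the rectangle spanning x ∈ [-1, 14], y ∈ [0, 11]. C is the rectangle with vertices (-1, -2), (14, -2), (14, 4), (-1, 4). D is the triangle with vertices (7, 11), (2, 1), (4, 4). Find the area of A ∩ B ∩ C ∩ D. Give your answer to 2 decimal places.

0.74

The intersection is the polygon with vertices (2.174,1.348), (3.5,4), (4,4), (2.211,1.316).
By the shoelace formula its area is 0.74.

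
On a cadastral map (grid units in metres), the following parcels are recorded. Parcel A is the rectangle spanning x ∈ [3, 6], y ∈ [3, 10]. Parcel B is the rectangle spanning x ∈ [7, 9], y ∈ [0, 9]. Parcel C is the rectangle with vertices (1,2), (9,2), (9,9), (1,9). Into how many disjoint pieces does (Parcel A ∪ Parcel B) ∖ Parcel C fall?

(Parcel A ∪ Parcel B) ∖ Parcel C splits into 2 disjoint pieces (area 3, area 4).

2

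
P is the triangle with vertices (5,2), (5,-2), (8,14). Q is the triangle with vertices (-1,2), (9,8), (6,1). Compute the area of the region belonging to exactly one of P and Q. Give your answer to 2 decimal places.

|P| = 6, |Q| = 26, |P∩Q| = 3.2937.
|P △ Q| = |P| + |Q| − 2·|P∩Q| = 6 + 26 − 6.5873 = 25.41.

25.41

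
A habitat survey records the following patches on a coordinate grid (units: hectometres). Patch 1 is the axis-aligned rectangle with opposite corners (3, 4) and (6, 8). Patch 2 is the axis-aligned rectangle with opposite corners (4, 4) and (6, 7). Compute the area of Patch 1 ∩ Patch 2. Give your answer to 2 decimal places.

|Patch 1∩Patch 2|: x∈[4,6], y∈[4,7] → 2·3 = 6.

6.00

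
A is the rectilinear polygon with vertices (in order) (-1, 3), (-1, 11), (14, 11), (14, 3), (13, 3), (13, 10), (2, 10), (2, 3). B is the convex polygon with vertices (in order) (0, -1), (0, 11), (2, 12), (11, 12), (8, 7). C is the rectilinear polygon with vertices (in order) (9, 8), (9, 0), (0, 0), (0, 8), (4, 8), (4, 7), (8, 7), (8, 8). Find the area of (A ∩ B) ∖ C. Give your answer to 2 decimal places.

14.10

|A ∩ B| = 24.1.
|(A ∩ B) ∩ C| = 10.
|(A ∩ B) ∖ C| = 24.1 − 10 = 14.10.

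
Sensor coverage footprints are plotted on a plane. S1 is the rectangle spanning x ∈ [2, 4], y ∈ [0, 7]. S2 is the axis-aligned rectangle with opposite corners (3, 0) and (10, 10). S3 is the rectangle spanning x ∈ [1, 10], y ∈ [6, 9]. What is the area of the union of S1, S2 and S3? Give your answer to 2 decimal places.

82.00

By inclusion–exclusion:
Individual areas: |S1| = 14, |S2| = 70, |S3| = 27.
|S1∩S2|: x∈[3,4], y∈[0,7] → 1·7 = 7.
|S1∩S3|: x∈[2,4], y∈[6,7] → 2·1 = 2.
|S2∩S3|: x∈[3,10], y∈[6,9] → 7·3 = 21.
|S1∩S2∩S3| = 1.
|S1 ∪ S2 ∪ S3| = 111 − 30 + 1 = 82.00.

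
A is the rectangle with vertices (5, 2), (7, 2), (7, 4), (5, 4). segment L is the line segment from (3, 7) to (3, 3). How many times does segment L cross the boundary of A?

0

The segment lies entirely outside A and never meets its boundary.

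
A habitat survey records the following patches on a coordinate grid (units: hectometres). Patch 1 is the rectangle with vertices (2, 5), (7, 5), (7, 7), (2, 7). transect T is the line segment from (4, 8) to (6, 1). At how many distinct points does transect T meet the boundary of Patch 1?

2

The segment meets the boundary at (4.857,5), (4.286,7).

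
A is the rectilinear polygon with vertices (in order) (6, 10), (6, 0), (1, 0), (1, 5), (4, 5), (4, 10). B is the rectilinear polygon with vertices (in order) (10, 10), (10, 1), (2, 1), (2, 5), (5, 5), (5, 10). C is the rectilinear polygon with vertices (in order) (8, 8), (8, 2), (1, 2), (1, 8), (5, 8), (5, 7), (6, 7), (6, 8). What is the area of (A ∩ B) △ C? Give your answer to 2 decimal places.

34.00

|A ∩ B| = 21.
|(A ∩ B) ∩ C| = 14.
|(A ∩ B) △ C| = 21 + 41 − 28 = 34.00.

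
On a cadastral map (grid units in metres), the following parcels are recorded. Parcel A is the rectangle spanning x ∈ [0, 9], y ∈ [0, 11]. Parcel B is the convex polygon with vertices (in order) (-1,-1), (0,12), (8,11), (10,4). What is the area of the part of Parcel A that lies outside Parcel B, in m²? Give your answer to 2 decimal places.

|Parcel A| = 99, |Parcel A∩Parcel B| = 83.4227.
|Parcel A ∖ Parcel B| = |Parcel A| − |Parcel A∩Parcel B| = 99 − 83.4227 = 15.58.

15.58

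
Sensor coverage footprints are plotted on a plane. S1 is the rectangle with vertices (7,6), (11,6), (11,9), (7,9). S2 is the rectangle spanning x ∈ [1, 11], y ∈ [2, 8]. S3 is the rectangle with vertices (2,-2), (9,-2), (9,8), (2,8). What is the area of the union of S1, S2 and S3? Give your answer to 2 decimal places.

92.00

By inclusion–exclusion:
Individual areas: |S1| = 12, |S2| = 60, |S3| = 70.
|S1∩S2|: x∈[7,11], y∈[6,8] → 4·2 = 8.
|S1∩S3|: x∈[7,9], y∈[6,8] → 2·2 = 4.
|S2∩S3|: x∈[2,9], y∈[2,8] → 7·6 = 42.
|S1∩S2∩S3| = 4.
|S1 ∪ S2 ∪ S3| = 142 − 54 + 4 = 92.00.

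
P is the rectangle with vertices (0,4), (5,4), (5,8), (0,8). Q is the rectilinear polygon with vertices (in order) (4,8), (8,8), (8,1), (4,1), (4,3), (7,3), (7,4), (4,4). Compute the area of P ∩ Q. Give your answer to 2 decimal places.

4.00

The intersection is the polygon with vertices (5,4), (4,4), (4,8), (5,8).
By the shoelace formula its area is 4.00.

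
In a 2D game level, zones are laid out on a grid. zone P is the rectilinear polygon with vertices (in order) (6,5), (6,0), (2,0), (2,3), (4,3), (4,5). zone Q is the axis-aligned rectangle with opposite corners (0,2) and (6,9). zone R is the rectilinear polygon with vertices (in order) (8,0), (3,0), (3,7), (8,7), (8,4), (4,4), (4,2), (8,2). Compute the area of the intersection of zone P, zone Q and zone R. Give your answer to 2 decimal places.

3.00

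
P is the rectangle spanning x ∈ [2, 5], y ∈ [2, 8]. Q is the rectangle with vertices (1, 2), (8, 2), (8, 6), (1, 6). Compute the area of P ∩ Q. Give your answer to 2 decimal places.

12.00

|P∩Q|: x∈[2,5], y∈[2,6] → 3·4 = 12.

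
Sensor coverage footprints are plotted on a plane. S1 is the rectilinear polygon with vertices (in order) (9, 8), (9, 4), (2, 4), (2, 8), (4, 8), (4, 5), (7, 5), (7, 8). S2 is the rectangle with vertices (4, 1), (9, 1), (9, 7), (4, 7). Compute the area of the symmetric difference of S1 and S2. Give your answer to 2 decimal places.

31.00

|S1| = 19, |S2| = 30, |S1∩S2| = 9.
|S1 △ S2| = |S1| + |S2| − 2·|S1∩S2| = 19 + 30 − 18 = 31.00.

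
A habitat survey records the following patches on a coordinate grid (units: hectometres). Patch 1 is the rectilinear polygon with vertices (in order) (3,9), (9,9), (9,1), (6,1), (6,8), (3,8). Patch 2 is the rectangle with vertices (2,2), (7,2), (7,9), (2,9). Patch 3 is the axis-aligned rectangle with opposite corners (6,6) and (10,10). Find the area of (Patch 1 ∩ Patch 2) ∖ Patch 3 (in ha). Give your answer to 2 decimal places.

7.00

|Patch 1 ∩ Patch 2| = 10.
|(Patch 1 ∩ Patch 2) ∩ Patch 3| = 3.
|(Patch 1 ∩ Patch 2) ∖ Patch 3| = 10 − 3 = 7.00.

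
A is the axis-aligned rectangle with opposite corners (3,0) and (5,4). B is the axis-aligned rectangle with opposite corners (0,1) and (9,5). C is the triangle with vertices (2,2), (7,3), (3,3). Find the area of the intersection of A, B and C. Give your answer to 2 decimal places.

1.20

The intersection is the polygon with vertices (5,2.6), (3,2.2), (3,3), (5,3).
By the shoelace formula its area is 1.20.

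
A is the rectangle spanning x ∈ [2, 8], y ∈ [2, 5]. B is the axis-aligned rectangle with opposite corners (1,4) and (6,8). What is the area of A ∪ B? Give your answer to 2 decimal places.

By inclusion–exclusion:
Individual areas: |A| = 18, |B| = 20.
|A∩B|: x∈[2,6], y∈[4,5] → 4·1 = 4.
|A ∪ B| = 38 − 4 = 34.00.

34.00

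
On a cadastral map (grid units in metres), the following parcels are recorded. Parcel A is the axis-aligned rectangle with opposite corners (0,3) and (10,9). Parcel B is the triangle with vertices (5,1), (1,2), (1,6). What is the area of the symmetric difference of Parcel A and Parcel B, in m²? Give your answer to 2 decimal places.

60.80

|Parcel A| = 60, |Parcel B| = 8, |Parcel A∩Parcel B| = 3.6.
|Parcel A △ Parcel B| = |Parcel A| + |Parcel B| − 2·|Parcel A∩Parcel B| = 60 + 8 − 7.2 = 60.80.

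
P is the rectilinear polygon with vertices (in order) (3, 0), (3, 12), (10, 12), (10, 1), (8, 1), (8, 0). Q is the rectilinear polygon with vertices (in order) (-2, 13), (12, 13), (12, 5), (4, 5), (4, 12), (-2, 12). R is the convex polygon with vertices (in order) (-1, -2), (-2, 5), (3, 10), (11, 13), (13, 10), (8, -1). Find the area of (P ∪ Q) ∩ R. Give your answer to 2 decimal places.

89.16

|P ∪ Q| = 110.
|(P ∪ Q) ∩ R| = 89.16.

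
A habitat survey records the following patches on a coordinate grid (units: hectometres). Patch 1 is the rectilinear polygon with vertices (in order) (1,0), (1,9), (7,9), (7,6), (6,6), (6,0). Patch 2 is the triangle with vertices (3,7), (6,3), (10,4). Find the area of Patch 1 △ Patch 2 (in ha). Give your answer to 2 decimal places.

|Patch 1| = 48, |Patch 2| = 9.5, |Patch 1∩Patch 2| = 4.0714.
|Patch 1 △ Patch 2| = |Patch 1| + |Patch 2| − 2·|Patch 1∩Patch 2| = 48 + 9.5 − 8.1429 = 49.36.

49.36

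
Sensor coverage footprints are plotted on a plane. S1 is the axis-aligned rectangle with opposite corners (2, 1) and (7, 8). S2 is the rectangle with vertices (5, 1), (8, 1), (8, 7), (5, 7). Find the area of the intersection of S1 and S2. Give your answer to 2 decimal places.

|S1∩S2|: x∈[5,7], y∈[1,7] → 2·6 = 12.

12.00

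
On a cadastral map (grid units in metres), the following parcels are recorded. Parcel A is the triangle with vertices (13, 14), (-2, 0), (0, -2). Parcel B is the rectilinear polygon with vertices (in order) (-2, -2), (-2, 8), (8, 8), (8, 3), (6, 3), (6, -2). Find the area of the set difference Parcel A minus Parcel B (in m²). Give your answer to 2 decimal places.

4.67

|Parcel A| = 29, |Parcel A∩Parcel B| = 24.3297.
|Parcel A ∖ Parcel B| = |Parcel A| − |Parcel A∩Parcel B| = 29 − 24.3297 = 4.67.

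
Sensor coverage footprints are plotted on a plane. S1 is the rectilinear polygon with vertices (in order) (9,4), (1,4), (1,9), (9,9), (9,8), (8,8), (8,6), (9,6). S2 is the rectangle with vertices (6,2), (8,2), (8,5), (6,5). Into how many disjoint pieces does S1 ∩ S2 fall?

1

S1 ∩ S2 is a single connected region.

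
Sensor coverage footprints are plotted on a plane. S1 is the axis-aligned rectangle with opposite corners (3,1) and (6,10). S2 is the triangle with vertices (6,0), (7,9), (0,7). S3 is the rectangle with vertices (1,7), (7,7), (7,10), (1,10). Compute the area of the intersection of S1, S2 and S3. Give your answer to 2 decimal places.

The intersection is the polygon with vertices (3,7.857), (6,8.714), (6,7), (3,7).
By the shoelace formula its area is 3.86.

3.86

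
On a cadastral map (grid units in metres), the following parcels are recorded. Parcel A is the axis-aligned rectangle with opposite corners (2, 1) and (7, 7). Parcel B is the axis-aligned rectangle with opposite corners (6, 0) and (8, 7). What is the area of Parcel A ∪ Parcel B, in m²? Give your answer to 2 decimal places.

38.00

By inclusion–exclusion:
Individual areas: |Parcel A| = 30, |Parcel B| = 14.
|Parcel A∩Parcel B|: x∈[6,7], y∈[1,7] → 1·6 = 6.
|Parcel A ∪ Parcel B| = 44 − 6 = 38.00.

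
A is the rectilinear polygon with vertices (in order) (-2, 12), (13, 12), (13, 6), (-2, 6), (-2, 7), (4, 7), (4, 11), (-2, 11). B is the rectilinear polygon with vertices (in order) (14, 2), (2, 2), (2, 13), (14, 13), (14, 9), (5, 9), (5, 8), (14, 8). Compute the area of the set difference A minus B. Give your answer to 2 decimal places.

16.00

|A| = 66, |A∩B| = 50.
|A ∖ B| = |A| − |A∩B| = 66 − 50 = 16.00.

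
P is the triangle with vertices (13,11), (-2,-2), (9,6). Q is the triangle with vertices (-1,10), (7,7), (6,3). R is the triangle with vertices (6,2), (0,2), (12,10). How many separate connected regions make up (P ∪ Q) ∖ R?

3

(P ∪ Q) ∖ R splits into 3 disjoint pieces (area 0.6111, area 1.7692, area 13.45).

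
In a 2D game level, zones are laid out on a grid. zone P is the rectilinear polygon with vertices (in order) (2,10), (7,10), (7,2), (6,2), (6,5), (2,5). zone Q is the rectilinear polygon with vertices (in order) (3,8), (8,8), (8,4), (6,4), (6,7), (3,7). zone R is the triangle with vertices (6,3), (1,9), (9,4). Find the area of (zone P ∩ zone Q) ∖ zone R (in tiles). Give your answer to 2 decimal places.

4.99

|zone P ∩ zone Q| = 7.
|(zone P ∩ zone Q) ∩ zone R| = 2.0125.
|(zone P ∩ zone Q) ∖ zone R| = 7 − 2.0125 = 4.99.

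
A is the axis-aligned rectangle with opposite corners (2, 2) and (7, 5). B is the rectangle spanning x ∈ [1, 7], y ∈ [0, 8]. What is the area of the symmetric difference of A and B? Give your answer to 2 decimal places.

|A∩B|: x∈[2,7], y∈[2,5] → 5·3 = 15.
|A △ B| = |A| + |B| − 2·|A∩B| = 15 + 48 − 30 = 33.00.

33.00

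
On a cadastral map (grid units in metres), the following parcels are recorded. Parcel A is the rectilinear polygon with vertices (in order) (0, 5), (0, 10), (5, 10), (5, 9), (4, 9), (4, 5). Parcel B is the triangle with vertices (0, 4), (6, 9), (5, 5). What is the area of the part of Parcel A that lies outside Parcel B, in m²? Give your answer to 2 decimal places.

17.73

|Parcel A| = 21, |Parcel A∩Parcel B| = 3.2667.
|Parcel A ∖ Parcel B| = |Parcel A| − |Parcel A∩Parcel B| = 21 − 3.2667 = 17.73.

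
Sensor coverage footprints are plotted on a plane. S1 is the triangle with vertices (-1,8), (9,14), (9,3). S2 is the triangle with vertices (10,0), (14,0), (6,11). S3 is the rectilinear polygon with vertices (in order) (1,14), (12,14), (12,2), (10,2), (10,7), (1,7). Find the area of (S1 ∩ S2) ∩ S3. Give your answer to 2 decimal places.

2.91

The region (S1 ∩ S2) ∩ S3 is the polygon with vertices (6,11), (8.909,7), (7.455,7).
By the shoelace formula its area is 2.91.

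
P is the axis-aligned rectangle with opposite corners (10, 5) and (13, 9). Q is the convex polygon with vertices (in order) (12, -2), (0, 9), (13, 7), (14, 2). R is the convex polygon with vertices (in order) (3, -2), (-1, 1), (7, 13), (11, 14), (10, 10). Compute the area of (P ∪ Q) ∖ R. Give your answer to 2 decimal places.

55.62

|P ∪ Q| = 71.8077.
|(P ∪ Q) ∩ R| = 16.1905.
|(P ∪ Q) ∖ R| = 71.8077 − 16.1905 = 55.62.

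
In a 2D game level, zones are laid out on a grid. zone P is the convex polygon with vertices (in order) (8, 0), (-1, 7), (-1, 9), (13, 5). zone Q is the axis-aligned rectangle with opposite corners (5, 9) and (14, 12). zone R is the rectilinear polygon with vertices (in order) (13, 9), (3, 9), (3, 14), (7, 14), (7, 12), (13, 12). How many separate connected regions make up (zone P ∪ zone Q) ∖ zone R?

(zone P ∪ zone Q) ∖ zone R splits into 2 disjoint pieces (area 54, area 3).

2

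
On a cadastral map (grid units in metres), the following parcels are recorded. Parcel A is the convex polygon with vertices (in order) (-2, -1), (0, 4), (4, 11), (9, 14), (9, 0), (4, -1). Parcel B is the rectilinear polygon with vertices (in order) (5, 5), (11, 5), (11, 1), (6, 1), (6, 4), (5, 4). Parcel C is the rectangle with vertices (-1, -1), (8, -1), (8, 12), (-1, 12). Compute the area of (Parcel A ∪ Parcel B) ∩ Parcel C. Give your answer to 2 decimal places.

87.32

The region (Parcel A ∪ Parcel B) ∩ Parcel C is the polygon with vertices (4,11), (5.667,12), (8,12), (8,-0.2), (4,-1), (-1,-1), (-1,1.5), (0,4).
By the shoelace formula its area is 87.32.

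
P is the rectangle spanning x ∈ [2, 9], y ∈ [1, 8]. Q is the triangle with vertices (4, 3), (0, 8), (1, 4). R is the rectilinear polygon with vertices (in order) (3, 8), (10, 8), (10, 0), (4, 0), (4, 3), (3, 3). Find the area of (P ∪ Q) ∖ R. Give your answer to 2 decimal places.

12.67

|P ∪ Q| = 52.6667.
|(P ∪ Q) ∩ R| = 40.
|(P ∪ Q) ∖ R| = 52.6667 − 40 = 12.67.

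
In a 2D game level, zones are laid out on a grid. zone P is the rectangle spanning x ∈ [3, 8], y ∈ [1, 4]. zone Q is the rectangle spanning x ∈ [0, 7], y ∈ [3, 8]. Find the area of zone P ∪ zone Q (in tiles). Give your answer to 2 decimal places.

By inclusion–exclusion:
Individual areas: |zone P| = 15, |zone Q| = 35.
|zone P∩zone Q|: x∈[3,7], y∈[3,4] → 4·1 = 4.
|zone P ∪ zone Q| = 50 − 4 = 46.00.

46.00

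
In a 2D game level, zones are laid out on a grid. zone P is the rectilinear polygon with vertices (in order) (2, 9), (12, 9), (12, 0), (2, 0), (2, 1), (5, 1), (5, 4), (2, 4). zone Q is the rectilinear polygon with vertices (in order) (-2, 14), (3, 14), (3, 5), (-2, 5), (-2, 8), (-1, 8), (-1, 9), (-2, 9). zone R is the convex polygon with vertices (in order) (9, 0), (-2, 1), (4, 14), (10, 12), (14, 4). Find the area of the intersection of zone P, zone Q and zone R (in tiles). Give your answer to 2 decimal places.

The intersection is the polygon with vertices (3,5), (2,5), (2,9), (3,9).
By the shoelace formula its area is 4.00.

4.00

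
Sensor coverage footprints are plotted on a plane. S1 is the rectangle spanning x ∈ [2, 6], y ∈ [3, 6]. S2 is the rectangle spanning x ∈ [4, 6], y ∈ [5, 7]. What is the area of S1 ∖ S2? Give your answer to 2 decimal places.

10.00

|S1∩S2|: x∈[4,6], y∈[5,6] → 2·1 = 2.
|S1| = 12.
|S1 ∖ S2| = |S1| − |S1∩S2| = 12 − 2 = 10.00.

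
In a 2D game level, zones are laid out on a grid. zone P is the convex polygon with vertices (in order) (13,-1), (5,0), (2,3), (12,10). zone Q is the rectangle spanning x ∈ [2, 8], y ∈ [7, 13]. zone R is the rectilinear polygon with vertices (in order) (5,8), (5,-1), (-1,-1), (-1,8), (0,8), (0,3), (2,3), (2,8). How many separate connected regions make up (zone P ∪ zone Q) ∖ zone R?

(zone P ∪ zone Q) ∖ zone R is a single connected region.

1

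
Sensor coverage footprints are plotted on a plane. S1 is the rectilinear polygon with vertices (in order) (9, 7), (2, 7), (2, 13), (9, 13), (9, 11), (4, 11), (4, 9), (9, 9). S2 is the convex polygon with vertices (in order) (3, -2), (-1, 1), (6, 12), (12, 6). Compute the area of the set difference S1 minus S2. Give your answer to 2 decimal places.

|S1| = 32, |S1∩S2| = 11.9091.
|S1 ∖ S2| = |S1| − |S1∩S2| = 32 − 11.9091 = 20.09.

20.09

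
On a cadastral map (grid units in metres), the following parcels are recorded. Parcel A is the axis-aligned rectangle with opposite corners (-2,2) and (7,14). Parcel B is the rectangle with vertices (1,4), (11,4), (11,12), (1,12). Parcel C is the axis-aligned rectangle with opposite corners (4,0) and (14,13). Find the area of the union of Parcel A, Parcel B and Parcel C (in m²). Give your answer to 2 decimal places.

205.00

By inclusion–exclusion:
Individual areas: |Parcel A| = 108, |Parcel B| = 80, |Parcel C| = 130.
|Parcel A∩Parcel B|: x∈[1,7], y∈[4,12] → 6·8 = 48.
|Parcel A∩Parcel C|: x∈[4,7], y∈[2,13] → 3·11 = 33.
|Parcel B∩Parcel C|: x∈[4,11], y∈[4,12] → 7·8 = 56.
|Parcel A∩Parcel B∩Parcel C| = 24.
|Parcel A ∪ Parcel B ∪ Parcel C| = 318 − 137 + 24 = 205.00.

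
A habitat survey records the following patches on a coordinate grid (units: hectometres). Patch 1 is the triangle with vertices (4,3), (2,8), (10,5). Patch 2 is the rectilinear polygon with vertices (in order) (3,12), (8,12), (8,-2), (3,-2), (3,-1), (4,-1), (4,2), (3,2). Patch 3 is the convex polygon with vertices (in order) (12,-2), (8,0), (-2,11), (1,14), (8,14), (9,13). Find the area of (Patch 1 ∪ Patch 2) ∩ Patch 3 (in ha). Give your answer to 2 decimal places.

48.73

|Patch 1 ∪ Patch 2| = 69.4792.
|(Patch 1 ∪ Patch 2) ∩ Patch 3| = 48.73.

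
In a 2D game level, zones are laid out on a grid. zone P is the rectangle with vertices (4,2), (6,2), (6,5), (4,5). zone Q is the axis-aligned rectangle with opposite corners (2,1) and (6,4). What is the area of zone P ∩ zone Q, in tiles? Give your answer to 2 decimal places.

4.00

|zone P∩zone Q|: x∈[4,6], y∈[2,4] → 2·2 = 4.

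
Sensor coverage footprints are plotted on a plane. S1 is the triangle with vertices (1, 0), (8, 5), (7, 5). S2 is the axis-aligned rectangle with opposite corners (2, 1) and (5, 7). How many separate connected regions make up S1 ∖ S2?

2

S1 ∖ S2 splits into 2 disjoint pieces (area 0.1, area 1.5476).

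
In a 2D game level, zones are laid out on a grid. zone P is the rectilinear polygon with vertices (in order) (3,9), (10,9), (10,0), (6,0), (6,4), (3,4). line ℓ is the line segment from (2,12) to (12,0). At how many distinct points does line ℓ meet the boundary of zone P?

The segment meets the boundary at (10,2.4), (4.5,9).

2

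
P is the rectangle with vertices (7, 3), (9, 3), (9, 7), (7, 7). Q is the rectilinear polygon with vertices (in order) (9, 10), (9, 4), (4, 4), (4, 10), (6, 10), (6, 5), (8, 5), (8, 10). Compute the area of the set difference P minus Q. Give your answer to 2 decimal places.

|P| = 8, |P∩Q| = 4.
|P ∖ Q| = |P| − |P∩Q| = 8 − 4 = 4.00.

4.00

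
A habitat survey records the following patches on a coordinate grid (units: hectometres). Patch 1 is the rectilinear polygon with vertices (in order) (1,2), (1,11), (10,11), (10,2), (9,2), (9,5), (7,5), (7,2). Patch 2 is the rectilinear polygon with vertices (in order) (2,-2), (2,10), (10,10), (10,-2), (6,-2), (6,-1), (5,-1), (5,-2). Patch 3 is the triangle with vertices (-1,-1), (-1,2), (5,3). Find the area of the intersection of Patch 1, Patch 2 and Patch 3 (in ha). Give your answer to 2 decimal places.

1.50

The intersection is the polygon with vertices (2,2), (2,2.5), (5,3), (3.5,2).
By the shoelace formula its area is 1.50.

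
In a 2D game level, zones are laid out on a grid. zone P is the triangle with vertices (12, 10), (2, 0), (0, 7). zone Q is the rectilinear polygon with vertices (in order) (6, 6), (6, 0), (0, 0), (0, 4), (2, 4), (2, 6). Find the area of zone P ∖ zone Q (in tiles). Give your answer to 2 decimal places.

26.71

|zone P| = 45, |zone P∩zone Q| = 18.2857.
|zone P ∖ zone Q| = |zone P| − |zone P∩zone Q| = 45 − 18.2857 = 26.71.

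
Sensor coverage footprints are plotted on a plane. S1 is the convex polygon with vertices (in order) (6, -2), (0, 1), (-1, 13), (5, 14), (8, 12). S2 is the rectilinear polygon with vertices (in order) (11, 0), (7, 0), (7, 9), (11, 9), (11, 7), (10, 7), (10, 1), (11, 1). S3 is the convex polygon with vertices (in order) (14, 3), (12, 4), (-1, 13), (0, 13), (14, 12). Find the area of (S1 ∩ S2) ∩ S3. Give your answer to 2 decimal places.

0.75

The region (S1 ∩ S2) ∩ S3 is the polygon with vertices (7,9), (7.571,9), (7.32,7.24), (7,7.462).
By the shoelace formula its area is 0.75.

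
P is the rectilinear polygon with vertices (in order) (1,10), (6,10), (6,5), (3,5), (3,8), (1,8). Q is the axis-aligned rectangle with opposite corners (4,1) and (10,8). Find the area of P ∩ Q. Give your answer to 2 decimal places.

The intersection is the polygon with vertices (6,5), (4,5), (4,8), (6,8).
By the shoelace formula its area is 6.00.

6.00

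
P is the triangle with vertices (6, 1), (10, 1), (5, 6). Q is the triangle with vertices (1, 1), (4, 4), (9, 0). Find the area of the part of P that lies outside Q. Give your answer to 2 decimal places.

8.54

|P| = 10, |P∩Q| = 1.4583.
|P ∖ Q| = |P| − |P∩Q| = 10 − 1.4583 = 8.54.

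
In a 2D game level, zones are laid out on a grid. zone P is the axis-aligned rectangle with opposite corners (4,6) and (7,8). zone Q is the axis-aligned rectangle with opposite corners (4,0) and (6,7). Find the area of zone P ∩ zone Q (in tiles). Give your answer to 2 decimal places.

2.00

|zone P∩zone Q|: x∈[4,6], y∈[6,7] → 2·1 = 2.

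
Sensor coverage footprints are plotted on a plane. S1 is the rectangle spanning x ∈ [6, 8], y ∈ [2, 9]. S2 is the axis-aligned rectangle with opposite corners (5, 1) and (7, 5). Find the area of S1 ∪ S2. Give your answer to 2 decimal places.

By inclusion–exclusion:
Individual areas: |S1| = 14, |S2| = 8.
|S1∩S2|: x∈[6,7], y∈[2,5] → 1·3 = 3.
|S1 ∪ S2| = 22 − 3 = 19.00.

19.00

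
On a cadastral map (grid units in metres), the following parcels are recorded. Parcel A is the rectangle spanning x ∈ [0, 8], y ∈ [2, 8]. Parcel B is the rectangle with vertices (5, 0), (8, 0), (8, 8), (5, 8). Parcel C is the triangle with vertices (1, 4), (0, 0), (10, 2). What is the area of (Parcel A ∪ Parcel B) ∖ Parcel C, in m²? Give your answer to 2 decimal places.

|Parcel A ∪ Parcel B| = 54.
|(Parcel A ∪ Parcel B) ∩ Parcel C| = 11.1556.
|(Parcel A ∪ Parcel B) ∖ Parcel C| = 54 − 11.1556 = 42.84.

42.84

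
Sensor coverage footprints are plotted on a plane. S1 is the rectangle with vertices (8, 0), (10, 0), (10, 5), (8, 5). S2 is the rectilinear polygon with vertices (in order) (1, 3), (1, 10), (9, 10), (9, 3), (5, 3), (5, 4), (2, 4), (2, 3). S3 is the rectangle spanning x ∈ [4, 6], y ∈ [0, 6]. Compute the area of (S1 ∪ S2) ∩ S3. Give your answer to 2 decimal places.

The region (S1 ∪ S2) ∩ S3 is the polygon with vertices (5,3), (5,4), (4,4), (4,6), (6,6), (6,3).
By the shoelace formula its area is 5.00.

5.00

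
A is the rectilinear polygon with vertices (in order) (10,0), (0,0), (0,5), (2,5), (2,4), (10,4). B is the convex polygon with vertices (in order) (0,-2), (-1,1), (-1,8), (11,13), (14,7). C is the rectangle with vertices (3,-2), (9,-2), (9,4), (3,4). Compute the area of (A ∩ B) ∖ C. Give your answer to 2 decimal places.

|A ∩ B| = 26.8889.
|(A ∩ B) ∩ C| = 12.8532.
|(A ∩ B) ∖ C| = 26.8889 − 12.8532 = 14.04.

14.04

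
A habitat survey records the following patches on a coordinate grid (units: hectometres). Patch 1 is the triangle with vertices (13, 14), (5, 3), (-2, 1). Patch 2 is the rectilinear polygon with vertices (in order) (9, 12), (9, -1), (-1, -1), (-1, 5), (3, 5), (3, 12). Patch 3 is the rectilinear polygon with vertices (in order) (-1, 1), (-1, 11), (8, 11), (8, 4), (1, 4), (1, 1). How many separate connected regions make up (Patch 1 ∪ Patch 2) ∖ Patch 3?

2

(Patch 1 ∪ Patch 2) ∖ Patch 3 splits into 2 disjoint pieces (area 61.0667, area 0.2905).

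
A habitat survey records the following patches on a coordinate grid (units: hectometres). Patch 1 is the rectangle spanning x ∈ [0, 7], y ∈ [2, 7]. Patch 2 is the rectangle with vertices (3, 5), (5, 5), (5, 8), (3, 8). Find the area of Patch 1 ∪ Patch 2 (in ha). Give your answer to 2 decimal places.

37.00

By inclusion–exclusion:
Individual areas: |Patch 1| = 35, |Patch 2| = 6.
|Patch 1∩Patch 2|: x∈[3,5], y∈[5,7] → 2·2 = 4.
|Patch 1 ∪ Patch 2| = 41 − 4 = 37.00.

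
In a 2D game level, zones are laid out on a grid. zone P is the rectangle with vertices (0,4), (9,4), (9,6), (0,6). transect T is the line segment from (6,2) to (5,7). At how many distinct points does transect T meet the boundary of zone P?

2

The segment meets the boundary at (5.2,6), (5.6,4).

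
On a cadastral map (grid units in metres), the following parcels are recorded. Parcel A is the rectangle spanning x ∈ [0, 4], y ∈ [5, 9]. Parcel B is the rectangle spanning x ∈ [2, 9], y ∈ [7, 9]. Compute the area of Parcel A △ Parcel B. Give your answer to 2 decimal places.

|Parcel A∩Parcel B|: x∈[2,4], y∈[7,9] → 2·2 = 4.
|Parcel A △ Parcel B| = |Parcel A| + |Parcel B| − 2·|Parcel A∩Parcel B| = 16 + 14 − 8 = 22.00.

22.00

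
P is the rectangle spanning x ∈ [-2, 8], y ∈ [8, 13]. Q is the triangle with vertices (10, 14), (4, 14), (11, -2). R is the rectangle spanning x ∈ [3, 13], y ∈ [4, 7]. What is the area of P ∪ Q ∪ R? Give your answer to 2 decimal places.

107.22

By inclusion–exclusion:
Individual areas: |P| = 50, |Q| = 48, |R| = 30.
|P∩Q| = 12.3438.
|P∩R| = 0 (no overlap).
|Q∩R| = 8.4375.
|P∩Q∩R| = 0.
|P ∪ Q ∪ R| = 128 − 20.7812 + 0 = 107.22.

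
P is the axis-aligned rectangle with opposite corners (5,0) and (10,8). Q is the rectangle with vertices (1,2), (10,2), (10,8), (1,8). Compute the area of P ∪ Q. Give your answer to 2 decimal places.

By inclusion–exclusion:
Individual areas: |P| = 40, |Q| = 54.
|P∩Q|: x∈[5,10], y∈[2,8] → 5·6 = 30.
|P ∪ Q| = 94 − 30 = 64.00.

64.00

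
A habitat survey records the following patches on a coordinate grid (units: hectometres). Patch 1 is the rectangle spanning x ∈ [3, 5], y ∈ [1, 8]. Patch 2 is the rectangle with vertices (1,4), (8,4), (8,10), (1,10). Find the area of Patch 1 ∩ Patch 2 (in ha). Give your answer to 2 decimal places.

|Patch 1∩Patch 2|: x∈[3,5], y∈[4,8] → 2·4 = 8.

8.00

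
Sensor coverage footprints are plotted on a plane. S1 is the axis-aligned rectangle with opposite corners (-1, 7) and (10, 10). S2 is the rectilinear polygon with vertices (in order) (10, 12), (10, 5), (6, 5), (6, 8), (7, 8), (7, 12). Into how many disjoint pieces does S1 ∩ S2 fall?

S1 ∩ S2 is a single connected region.

1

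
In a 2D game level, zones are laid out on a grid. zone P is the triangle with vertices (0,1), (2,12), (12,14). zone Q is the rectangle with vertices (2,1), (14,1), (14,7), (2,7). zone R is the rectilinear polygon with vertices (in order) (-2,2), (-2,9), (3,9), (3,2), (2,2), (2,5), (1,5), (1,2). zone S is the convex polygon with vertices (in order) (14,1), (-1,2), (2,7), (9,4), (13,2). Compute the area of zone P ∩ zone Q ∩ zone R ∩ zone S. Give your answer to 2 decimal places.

The intersection is the polygon with vertices (2,7), (3,6.571), (3,4.25), (2,3.167), (2,5).
By the shoelace formula its area is 3.08.

3.08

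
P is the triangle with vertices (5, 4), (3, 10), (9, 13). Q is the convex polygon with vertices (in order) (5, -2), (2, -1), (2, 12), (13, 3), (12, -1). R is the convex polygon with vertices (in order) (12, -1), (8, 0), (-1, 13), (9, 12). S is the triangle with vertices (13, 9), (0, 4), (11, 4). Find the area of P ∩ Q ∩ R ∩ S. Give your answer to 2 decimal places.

The intersection is the polygon with vertices (5.09,4.203), (4.786,4.643), (4.432,5.705), (6.031,6.32).
By the shoelace formula its area is 1.49.

1.49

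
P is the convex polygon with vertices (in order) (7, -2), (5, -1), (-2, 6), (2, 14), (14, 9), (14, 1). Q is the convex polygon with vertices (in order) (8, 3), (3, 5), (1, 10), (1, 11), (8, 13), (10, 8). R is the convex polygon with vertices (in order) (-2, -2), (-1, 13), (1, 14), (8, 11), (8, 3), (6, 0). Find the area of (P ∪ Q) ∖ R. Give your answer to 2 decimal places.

|P ∪ Q| = 169.1417.
|(P ∪ Q) ∩ R| = 92.6149.
|(P ∪ Q) ∖ R| = 169.1417 − 92.6149 = 76.53.

76.53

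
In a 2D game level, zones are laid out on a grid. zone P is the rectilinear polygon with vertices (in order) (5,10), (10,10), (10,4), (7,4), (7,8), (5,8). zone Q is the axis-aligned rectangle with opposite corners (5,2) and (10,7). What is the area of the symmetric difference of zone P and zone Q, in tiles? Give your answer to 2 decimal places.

29.00

|zone P| = 22, |zone Q| = 25, |zone P∩zone Q| = 9.
|zone P △ zone Q| = |zone P| + |zone Q| − 2·|zone P∩zone Q| = 22 + 25 − 18 = 29.00.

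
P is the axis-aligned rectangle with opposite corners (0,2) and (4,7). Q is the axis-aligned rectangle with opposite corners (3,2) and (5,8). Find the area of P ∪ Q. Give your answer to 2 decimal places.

By inclusion–exclusion:
Individual areas: |P| = 20, |Q| = 12.
|P∩Q|: x∈[3,4], y∈[2,7] → 1·5 = 5.
|P ∪ Q| = 32 − 5 = 27.00.

27.00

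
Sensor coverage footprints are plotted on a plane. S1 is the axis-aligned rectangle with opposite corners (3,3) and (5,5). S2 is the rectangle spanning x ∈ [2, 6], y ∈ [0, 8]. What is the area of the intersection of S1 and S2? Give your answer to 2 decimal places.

4.00

|S1∩S2|: x∈[3,5], y∈[3,5] → 2·2 = 4.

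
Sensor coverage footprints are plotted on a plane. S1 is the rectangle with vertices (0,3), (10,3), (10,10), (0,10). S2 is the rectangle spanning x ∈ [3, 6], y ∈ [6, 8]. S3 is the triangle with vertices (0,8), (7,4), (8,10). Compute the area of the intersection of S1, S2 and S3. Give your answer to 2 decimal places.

5.93

The intersection is the polygon with vertices (3,8), (6,8), (6,6), (3.5,6), (3,6.286).
By the shoelace formula its area is 5.93.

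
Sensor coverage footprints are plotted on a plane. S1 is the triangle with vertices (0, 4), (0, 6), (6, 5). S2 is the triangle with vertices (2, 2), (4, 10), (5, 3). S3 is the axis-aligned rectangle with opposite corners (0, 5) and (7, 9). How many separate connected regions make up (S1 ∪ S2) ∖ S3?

(S1 ∪ S2) ∖ S3 splits into 2 disjoint pieces (area 0.1964, area 8.3054).

2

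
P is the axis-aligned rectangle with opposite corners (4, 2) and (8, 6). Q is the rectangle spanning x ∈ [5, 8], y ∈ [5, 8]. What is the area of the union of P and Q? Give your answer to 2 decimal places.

22.00

By inclusion–exclusion:
Individual areas: |P| = 16, |Q| = 9.
|P∩Q|: x∈[5,8], y∈[5,6] → 3·1 = 3.
|P ∪ Q| = 25 − 3 = 22.00.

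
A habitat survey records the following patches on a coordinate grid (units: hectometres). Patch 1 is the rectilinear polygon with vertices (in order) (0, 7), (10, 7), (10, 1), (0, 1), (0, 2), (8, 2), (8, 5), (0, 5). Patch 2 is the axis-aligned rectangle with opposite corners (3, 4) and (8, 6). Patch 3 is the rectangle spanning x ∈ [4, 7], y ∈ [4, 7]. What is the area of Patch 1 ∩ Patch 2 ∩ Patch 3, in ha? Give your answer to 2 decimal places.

3.00

The intersection is the polygon with vertices (7,6), (7,5), (4,5), (4,6).
By the shoelace formula its area is 3.00.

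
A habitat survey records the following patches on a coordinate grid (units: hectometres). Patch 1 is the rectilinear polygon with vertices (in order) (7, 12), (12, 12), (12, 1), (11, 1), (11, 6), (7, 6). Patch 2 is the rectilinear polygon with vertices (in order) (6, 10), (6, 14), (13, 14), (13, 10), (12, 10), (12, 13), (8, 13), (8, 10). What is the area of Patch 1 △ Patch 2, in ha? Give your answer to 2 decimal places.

|Patch 1| = 35, |Patch 2| = 16, |Patch 1∩Patch 2| = 2.
|Patch 1 △ Patch 2| = |Patch 1| + |Patch 2| − 2·|Patch 1∩Patch 2| = 35 + 16 − 4 = 47.00.

47.00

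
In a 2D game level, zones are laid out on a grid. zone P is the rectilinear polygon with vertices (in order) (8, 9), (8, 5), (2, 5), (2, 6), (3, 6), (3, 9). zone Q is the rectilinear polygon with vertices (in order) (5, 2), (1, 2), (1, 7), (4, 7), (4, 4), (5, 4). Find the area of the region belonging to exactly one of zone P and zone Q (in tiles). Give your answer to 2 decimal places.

|zone P| = 21, |zone Q| = 17, |zone P∩zone Q| = 3.
|zone P △ zone Q| = |zone P| + |zone Q| − 2·|zone P∩zone Q| = 21 + 17 − 6 = 32.00.

32.00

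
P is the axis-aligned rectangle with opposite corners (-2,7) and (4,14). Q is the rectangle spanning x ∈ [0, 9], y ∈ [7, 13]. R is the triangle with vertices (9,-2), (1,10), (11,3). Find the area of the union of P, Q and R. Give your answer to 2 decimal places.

By inclusion–exclusion:
Individual areas: |P| = 42, |Q| = 54, |R| = 32.
|P∩Q|: x∈[0,4], y∈[7,13] → 4·6 = 24.
|P∩R| = 2.85.
|Q∩R| = 3.4286.
|P∩Q∩R| = 2.85.
|P ∪ Q ∪ R| = 128 − 30.2786 + 2.85 = 100.57.

100.57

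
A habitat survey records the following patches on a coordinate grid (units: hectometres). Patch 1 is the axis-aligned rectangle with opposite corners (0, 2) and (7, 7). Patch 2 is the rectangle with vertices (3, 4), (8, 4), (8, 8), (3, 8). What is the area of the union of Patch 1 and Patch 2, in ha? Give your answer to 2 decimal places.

43.00

By inclusion–exclusion:
Individual areas: |Patch 1| = 35, |Patch 2| = 20.
|Patch 1∩Patch 2|: x∈[3,7], y∈[4,7] → 4·3 = 12.
|Patch 1 ∪ Patch 2| = 55 − 12 = 43.00.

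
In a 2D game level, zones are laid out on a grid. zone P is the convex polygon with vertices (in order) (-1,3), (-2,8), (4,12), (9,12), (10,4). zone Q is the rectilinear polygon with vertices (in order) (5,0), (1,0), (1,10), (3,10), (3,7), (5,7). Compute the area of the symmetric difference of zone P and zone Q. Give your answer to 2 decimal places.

|zone P| = 84, |zone Q| = 34, |zone P∩zone Q| = 20.5455.
|zone P △ zone Q| = |zone P| + |zone Q| − 2·|zone P∩zone Q| = 84 + 34 − 41.0909 = 76.91.

76.91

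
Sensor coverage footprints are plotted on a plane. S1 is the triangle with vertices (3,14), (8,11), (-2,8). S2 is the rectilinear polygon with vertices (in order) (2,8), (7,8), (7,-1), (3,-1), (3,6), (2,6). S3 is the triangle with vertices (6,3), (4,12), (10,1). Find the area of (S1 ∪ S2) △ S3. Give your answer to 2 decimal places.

|S1 ∪ S2| = 60.5.
|(S1 ∪ S2) ∩ S3| = 8.0443.
|(S1 ∪ S2) △ S3| = 60.5 + 16 − 16.0887 = 60.41.

60.41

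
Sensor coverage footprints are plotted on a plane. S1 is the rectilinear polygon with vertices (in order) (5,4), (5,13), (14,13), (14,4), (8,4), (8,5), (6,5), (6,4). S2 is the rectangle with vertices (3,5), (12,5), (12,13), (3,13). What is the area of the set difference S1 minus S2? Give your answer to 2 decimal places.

23.00

|S1| = 79, |S1∩S2| = 56.
|S1 ∖ S2| = |S1| − |S1∩S2| = 79 − 56 = 23.00.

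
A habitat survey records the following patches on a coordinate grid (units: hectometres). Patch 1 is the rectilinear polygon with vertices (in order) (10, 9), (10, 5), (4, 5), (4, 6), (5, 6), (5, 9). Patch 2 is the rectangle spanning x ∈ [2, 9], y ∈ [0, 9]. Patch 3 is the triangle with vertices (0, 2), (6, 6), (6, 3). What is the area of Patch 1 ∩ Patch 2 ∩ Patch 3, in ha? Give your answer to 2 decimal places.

The intersection is the polygon with vertices (4.5,5), (6,6), (6,5).
By the shoelace formula its area is 0.75.

0.75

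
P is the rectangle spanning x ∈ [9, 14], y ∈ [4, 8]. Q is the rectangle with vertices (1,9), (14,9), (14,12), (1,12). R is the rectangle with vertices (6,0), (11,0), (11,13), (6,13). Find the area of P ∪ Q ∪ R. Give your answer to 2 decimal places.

By inclusion–exclusion:
Individual areas: |P| = 20, |Q| = 39, |R| = 65.
|P∩Q| = 0 (no overlap).
|P∩R|: x∈[9,11], y∈[4,8] → 2·4 = 8.
|Q∩R|: x∈[6,11], y∈[9,12] → 5·3 = 15.
|P∩Q∩R| = 0.
|P ∪ Q ∪ R| = 124 − 23 + 0 = 101.00.

101.00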